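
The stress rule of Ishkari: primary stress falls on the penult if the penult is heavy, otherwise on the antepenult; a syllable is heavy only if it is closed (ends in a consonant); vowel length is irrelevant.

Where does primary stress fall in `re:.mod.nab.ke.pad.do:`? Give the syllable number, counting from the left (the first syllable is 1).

Weights: 4 ke L, 5 pad H, 6 do: L.
The penult (syllable 5, pad) is heavy, so it takes stress.
Primary stress: syllable 5 → re:.mod.nab.ke.ˈpad.do:.

5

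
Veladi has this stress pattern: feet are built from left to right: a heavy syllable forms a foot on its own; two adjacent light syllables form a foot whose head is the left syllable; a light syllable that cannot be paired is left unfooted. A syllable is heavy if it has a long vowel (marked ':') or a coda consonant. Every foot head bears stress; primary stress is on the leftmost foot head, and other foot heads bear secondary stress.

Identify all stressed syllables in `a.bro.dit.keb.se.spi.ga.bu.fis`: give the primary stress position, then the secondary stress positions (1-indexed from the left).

Weights: 1 a L, 2 bro L, 3 dit H, 4 keb H, 5 se L, 6 spi L, 7 ga L, 8 bu L, 9 fis H.
Parse left to right (heavy = foot alone; LL = one foot; stranded L unfooted): (ˈa.bro) (ˈdit) (ˈkeb) (ˈse.spi) (ˈga.bu) (ˈfis).
Foot heads: 1, 3, 4, 5, 7, 9.
Primary stress on the leftmost head = syllable 1.
Secondary stress on 3, 4, 5, 7, 9: ˈa.bro.ˌdit.ˌkeb.ˌse.spi.ˌga.bu.ˌfis.

primary 1, secondary 3, 4, 5, 7, 9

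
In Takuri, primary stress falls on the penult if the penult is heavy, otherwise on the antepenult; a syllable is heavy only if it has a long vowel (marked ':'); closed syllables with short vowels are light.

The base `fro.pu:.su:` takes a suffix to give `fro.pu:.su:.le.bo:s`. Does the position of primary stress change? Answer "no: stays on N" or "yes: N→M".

yes: 2→3

Base `fro.pu:.su:` (3 syllables):
  Weights: 1 fro L, 2 pu: H, 3 su: H.
  The penult (syllable 2, pu:) is heavy, so it takes stress.
  → primary stress on syllable 2.
Suffixed `fro.pu:.su:.le.bo:s` (5 syllables):
  Weights: 3 su: H, 4 le L, 5 bo:s H.
  The penult (syllable 4, le) is light, so stress falls on the antepenult (syllable 3, su:).
  → primary stress on syllable 3.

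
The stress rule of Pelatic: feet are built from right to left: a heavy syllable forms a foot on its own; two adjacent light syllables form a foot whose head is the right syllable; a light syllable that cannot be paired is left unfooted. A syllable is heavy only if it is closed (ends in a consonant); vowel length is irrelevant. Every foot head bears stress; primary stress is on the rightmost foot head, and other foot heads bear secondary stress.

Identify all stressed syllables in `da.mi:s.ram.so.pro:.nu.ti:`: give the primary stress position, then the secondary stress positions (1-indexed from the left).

primary 7, secondary 2, 3, 5

Weights: 1 da L, 2 mi:s H, 3 ram H, 4 so L, 5 pro: L, 6 nu L, 7 ti: L.
Parse right to left (heavy = foot alone; LL = one foot; stranded L unfooted): da (ˈmi:s) (ˈram) (so.ˈpro:) (nu.ˈti:).
Foot heads: 2, 3, 5, 7.
Primary stress on the rightmost head = syllable 7.
Secondary stress on 2, 3, 5: da.ˌmi:s.ˌram.so.ˌpro:.nu.ˈti:.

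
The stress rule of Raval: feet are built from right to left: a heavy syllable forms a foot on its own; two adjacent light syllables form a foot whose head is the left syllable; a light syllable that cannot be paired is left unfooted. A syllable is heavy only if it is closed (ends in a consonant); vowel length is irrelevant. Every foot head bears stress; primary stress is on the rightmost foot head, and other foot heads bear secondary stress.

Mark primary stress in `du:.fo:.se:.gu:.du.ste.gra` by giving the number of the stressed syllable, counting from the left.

6

Weights: 1 du: L, 2 fo: L, 3 se: L, 4 gu: L, 5 du L, 6 ste L, 7 gra L.
Parse right to left (heavy = foot alone; LL = one foot; stranded L unfooted): du: (ˈfo:.se:) (ˈgu:.du) (ˈste.gra).
Foot heads: 2, 4, 6.
Primary stress on the rightmost head = syllable 6.
Primary stress: syllable 6 → du:.fo:.se:.gu:.du.ˈste.gra.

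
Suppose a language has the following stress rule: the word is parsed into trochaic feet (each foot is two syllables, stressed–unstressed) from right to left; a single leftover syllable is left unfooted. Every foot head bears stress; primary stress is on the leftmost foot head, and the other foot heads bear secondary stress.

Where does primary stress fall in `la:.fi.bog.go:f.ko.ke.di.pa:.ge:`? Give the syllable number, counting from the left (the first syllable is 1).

2

Parse right to left into trochaic (ˈσσ) feet: la: (ˈfi.bog) (ˈgo:f.ko) (ˈke.di) (ˈpa:.ge:). Syllable 1 is left unfooted.
Foot heads (stressed positions): 2, 4, 6, 8.
End Rule Leftmost: primary stress on the leftmost head = syllable 2.
Primary stress: syllable 2 → la:.ˈfi.bog.go:f.ko.ke.di.pa:.ge:.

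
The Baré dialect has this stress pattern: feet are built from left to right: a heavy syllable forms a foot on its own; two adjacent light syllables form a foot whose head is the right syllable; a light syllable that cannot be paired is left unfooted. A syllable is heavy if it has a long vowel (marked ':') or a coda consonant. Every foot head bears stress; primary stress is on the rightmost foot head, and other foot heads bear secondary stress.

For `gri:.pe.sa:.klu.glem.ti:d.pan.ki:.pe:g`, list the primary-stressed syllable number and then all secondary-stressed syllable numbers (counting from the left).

primary 9, secondary 1, 3, 5, 6, 7, 8

Weights: 1 gri: H, 2 pe L, 3 sa: H, 4 klu L, 5 glem H, 6 ti:d H, 7 pan H, 8 ki: H, 9 pe:g H.
Parse left to right (heavy = foot alone; LL = one foot; stranded L unfooted): (ˈgri:) pe (ˈsa:) klu (ˈglem) (ˈti:d) (ˈpan) (ˈki:) (ˈpe:g).
Foot heads: 1, 3, 5, 6, 7, 8, 9.
Primary stress on the rightmost head = syllable 9.
Secondary stress on 1, 3, 5, 6, 7, 8: ˌgri:.pe.ˌsa:.klu.ˌglem.ˌti:d.ˌpan.ˌki:.ˈpe:g.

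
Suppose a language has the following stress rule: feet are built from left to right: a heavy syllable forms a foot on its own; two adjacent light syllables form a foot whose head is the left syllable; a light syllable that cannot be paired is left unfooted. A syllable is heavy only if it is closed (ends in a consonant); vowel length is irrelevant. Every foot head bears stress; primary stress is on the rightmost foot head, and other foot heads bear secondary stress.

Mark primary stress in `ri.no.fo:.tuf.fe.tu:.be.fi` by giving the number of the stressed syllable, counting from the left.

Weights: 1 ri L, 2 no L, 3 fo: L, 4 tuf H, 5 fe L, 6 tu: L, 7 be L, 8 fi L.
Parse left to right (heavy = foot alone; LL = one foot; stranded L unfooted): (ˈri.no) fo: (ˈtuf) (ˈfe.tu:) (ˈbe.fi).
Foot heads: 1, 4, 5, 7.
Primary stress on the rightmost head = syllable 7.
Primary stress: syllable 7 → ri.no.fo:.tuf.fe.tu:.ˈbe.fi.

7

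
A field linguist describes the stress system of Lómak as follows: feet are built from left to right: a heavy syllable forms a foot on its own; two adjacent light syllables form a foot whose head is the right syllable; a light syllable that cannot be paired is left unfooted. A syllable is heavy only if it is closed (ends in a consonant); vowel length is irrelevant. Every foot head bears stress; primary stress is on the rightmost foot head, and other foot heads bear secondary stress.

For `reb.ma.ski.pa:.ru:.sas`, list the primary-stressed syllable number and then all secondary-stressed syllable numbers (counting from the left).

primary 6, secondary 1, 3, 5

Weights: 1 reb H, 2 ma L, 3 ski L, 4 pa: L, 5 ru: L, 6 sas H.
Parse left to right (heavy = foot alone; LL = one foot; stranded L unfooted): (ˈreb) (ma.ˈski) (pa:.ˈru:) (ˈsas).
Foot heads: 1, 3, 5, 6.
Primary stress on the rightmost head = syllable 6.
Secondary stress on 1, 3, 5: ˌreb.ma.ˌski.pa:.ˌru:.ˈsas.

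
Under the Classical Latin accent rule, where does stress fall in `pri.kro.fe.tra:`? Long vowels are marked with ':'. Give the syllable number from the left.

Classical Latin: stress the penult if heavy (long vowel or closed), else the antepenult.
Weights: 2 kro L, 3 fe L, 4 tra: H.
The penult (syllable 3, fe) is light, so stress falls on the antepenult (syllable 2, kro).
Stress on syllable 2: pri.ˈkro.fe.tra:.

2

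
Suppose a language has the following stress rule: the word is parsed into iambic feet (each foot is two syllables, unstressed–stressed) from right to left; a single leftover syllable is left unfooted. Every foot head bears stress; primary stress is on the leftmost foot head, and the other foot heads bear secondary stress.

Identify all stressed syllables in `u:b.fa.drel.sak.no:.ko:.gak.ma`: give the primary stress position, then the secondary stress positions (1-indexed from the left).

Parse right to left into iambic (σˈσ) feet: (u:b.ˈfa) (drel.ˈsak) (no:.ˈko:) (gak.ˈma).
Foot heads (stressed positions): 2, 4, 6, 8.
End Rule Leftmost: primary stress on the leftmost head = syllable 2.
Secondary stress on 4, 6, 8: u:b.ˈfa.drel.ˌsak.no:.ˌko:.gak.ˌma.

primary 2, secondary 4, 6, 8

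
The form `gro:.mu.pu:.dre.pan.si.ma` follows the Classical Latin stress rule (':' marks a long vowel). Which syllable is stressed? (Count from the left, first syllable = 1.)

Classical Latin: stress the penult if heavy (long vowel or closed), else the antepenult.
Weights: 5 pan H, 6 si L, 7 ma L.
The penult (syllable 6, si) is light, so stress falls on the antepenult (syllable 5, pan).
Stress on syllable 5: gro:.mu.pu:.dre.ˈpan.si.ma.

5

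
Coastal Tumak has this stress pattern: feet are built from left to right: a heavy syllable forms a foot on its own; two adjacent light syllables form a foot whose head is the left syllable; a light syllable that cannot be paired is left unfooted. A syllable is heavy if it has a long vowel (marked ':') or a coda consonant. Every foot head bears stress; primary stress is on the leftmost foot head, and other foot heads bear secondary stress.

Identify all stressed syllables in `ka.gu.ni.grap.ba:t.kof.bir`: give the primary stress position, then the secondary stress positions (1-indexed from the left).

Weights: 1 ka L, 2 gu L, 3 ni L, 4 grap H, 5 ba:t H, 6 kof H, 7 bir H.
Parse left to right (heavy = foot alone; LL = one foot; stranded L unfooted): (ˈka.gu) ni (ˈgrap) (ˈba:t) (ˈkof) (ˈbir).
Foot heads: 1, 4, 5, 6, 7.
Primary stress on the leftmost head = syllable 1.
Secondary stress on 4, 5, 6, 7: ˈka.gu.ni.ˌgrap.ˌba:t.ˌkof.ˌbir.

primary 1, secondary 4, 5, 6, 7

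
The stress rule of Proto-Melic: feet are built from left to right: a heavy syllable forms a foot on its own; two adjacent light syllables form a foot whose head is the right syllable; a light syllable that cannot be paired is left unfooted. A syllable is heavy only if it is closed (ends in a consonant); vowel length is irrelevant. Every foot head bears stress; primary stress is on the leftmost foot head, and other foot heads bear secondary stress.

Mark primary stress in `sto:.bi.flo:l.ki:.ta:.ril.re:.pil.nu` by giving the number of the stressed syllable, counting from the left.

2

Weights: 1 sto: L, 2 bi L, 3 flo:l H, 4 ki: L, 5 ta: L, 6 ril H, 7 re: L, 8 pil H, 9 nu L.
Parse left to right (heavy = foot alone; LL = one foot; stranded L unfooted): (sto:.ˈbi) (ˈflo:l) (ki:.ˈta:) (ˈril) re: (ˈpil) nu.
Foot heads: 2, 3, 5, 6, 8.
Primary stress on the leftmost head = syllable 2.
Primary stress: syllable 2 → sto:.ˈbi.flo:l.ki:.ta:.ril.re:.pil.nu.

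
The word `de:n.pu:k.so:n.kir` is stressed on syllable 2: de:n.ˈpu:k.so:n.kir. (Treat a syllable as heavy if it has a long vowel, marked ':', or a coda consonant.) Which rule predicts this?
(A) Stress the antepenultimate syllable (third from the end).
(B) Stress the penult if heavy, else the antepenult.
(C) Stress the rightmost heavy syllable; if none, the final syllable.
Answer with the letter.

Rule A → syllable 2 ✓.
Rule B → syllable 3 (observed: 2).
Rule C → syllable 4 (observed: 2).

A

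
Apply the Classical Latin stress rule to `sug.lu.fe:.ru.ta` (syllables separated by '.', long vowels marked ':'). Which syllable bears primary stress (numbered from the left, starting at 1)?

3

Classical Latin: stress the penult if heavy (long vowel or closed), else the antepenult.
Weights: 3 fe: H, 4 ru L, 5 ta L.
The penult (syllable 4, ru) is light, so stress falls on the antepenult (syllable 3, fe:).
Stress on syllable 3: sug.lu.ˈfe:.ru.ta.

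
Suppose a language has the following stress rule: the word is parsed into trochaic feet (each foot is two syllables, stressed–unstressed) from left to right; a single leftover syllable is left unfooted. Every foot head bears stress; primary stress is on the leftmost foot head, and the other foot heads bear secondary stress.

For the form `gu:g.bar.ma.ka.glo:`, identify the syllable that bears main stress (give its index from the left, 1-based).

1

Parse left to right into trochaic (ˈσσ) feet: (ˈgu:g.bar) (ˈma.ka) glo:. Syllable 5 is left unfooted.
Foot heads (stressed positions): 1, 3.
End Rule Leftmost: primary stress on the leftmost head = syllable 1.
Primary stress: syllable 1 → ˈgu:g.bar.ma.ka.glo:.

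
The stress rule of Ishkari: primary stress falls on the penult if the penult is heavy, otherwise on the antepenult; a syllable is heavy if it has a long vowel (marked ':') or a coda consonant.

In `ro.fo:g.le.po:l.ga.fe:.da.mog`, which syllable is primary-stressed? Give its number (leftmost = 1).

6

Weights: 6 fe: H, 7 da L, 8 mog H.
The penult (syllable 7, da) is light, so stress falls on the antepenult (syllable 6, fe:).
Primary stress: syllable 6 → ro.fo:g.le.po:l.ga.ˈfe:.da.mog.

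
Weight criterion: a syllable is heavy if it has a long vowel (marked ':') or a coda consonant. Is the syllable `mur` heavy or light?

`mur`: short vowel, closed (coda /r/). Closed → heavy.

heavy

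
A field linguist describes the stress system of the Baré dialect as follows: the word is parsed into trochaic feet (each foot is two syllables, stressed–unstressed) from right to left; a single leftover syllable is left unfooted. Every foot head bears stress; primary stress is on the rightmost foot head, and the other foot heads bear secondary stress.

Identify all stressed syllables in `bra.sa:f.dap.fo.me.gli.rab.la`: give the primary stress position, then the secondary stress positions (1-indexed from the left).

Parse right to left into trochaic (ˈσσ) feet: (ˈbra.sa:f) (ˈdap.fo) (ˈme.gli) (ˈrab.la).
Foot heads (stressed positions): 1, 3, 5, 7.
End Rule Rightmost: primary stress on the rightmost head = syllable 7.
Secondary stress on 1, 3, 5: ˌbra.sa:f.ˌdap.fo.ˌme.gli.ˈrab.la.

primary 7, secondary 1, 3, 5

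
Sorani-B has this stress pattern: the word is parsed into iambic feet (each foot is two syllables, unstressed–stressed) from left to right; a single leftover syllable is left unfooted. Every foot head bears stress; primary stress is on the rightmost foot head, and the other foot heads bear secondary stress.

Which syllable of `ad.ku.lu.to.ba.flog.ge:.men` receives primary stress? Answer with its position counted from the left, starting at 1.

Parse left to right into iambic (σˈσ) feet: (ad.ˈku) (lu.ˈto) (ba.ˈflog) (ge:.ˈmen).
Foot heads (stressed positions): 2, 4, 6, 8.
End Rule Rightmost: primary stress on the rightmost head = syllable 8.
Primary stress: syllable 8 → ad.ku.lu.to.ba.flog.ge:.ˈmen.

8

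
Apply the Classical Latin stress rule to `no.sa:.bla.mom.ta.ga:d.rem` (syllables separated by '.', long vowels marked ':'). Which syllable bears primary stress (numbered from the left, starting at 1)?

6

Classical Latin: stress the penult if heavy (long vowel or closed), else the antepenult.
Weights: 5 ta L, 6 ga:d H, 7 rem H.
The penult (syllable 6, ga:d) is heavy, so it takes stress.
Stress on syllable 6: no.sa:.bla.mom.ta.ˈga:d.rem.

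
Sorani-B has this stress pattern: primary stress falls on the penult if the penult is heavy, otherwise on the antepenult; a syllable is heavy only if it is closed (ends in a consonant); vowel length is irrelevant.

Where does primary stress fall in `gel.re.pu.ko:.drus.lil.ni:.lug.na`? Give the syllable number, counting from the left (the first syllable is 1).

Weights: 7 ni: L, 8 lug H, 9 na L.
The penult (syllable 8, lug) is heavy, so it takes stress.
Primary stress: syllable 8 → gel.re.pu.ko:.drus.lil.ni:.ˈlug.na.

8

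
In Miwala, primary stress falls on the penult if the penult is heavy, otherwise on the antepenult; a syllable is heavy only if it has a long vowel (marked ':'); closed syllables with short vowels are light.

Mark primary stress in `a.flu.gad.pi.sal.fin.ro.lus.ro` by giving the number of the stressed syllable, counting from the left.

7

Weights: 7 ro L, 8 lus L, 9 ro L.
The penult (syllable 8, lus) is light, so stress falls on the antepenult (syllable 7, ro).
Primary stress: syllable 7 → a.flu.gad.pi.sal.fin.ˈro.lus.ro.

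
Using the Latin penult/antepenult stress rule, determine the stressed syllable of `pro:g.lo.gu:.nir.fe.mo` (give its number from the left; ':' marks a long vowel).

Classical Latin: stress the penult if heavy (long vowel or closed), else the antepenult.
Weights: 4 nir H, 5 fe L, 6 mo L.
The penult (syllable 5, fe) is light, so stress falls on the antepenult (syllable 4, nir).
Stress on syllable 4: pro:g.lo.gu:.ˈnir.fe.mo.

4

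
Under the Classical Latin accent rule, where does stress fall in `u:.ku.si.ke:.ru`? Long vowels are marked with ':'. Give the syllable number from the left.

4

Classical Latin: stress the penult if heavy (long vowel or closed), else the antepenult.
Weights: 3 si L, 4 ke: H, 5 ru L.
The penult (syllable 4, ke:) is heavy, so it takes stress.
Stress on syllable 4: u:.ku.si.ˈke:.ru.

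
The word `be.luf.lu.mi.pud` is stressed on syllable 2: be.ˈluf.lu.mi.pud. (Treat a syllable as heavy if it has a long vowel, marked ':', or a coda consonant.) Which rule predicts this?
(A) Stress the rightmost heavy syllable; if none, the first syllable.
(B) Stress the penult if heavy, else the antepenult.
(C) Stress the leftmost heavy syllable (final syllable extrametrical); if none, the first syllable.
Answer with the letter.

C

Rule A → syllable 5 (observed: 2).
Rule B → syllable 3 (observed: 2).
Rule C → syllable 2 ✓.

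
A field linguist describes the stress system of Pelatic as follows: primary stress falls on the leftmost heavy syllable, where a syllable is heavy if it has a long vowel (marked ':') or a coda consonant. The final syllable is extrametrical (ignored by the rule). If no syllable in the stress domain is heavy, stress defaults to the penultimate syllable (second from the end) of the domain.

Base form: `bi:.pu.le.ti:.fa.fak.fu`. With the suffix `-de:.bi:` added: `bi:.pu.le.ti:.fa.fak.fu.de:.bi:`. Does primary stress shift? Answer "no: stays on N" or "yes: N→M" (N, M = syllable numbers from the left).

Base `bi:.pu.le.ti:.fa.fak.fu` (7 syllables):
  The final syllable (7, fu) is extrametrical; the stress domain is syllables 1–6.
  Weights: 1 bi: H, 2 pu L, 3 le L, 4 ti: H, 5 fa L, 6 fak H.
  Heavy syllables in the domain: 1, 4, 6. The leftmost is syllable 1 (bi:).
  → primary stress on syllable 1.
Suffixed `bi:.pu.le.ti:.fa.fak.fu.de:.bi:` (9 syllables):
  The final syllable (9, bi:) is extrametrical; the stress domain is syllables 1–8.
  Weights: 1 bi: H, 2 pu L, 3 le L, 4 ti: H, 5 fa L, 6 fak H, 7 fu L, 8 de: H.
  Heavy syllables in the domain: 1, 4, 6, 8. The leftmost is syllable 1 (bi:).
  → primary stress on syllable 1.

no: stays on 1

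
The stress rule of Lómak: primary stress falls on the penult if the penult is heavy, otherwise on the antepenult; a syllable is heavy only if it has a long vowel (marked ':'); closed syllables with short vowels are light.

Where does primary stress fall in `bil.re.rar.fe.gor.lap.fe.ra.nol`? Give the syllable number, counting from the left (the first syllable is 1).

Weights: 7 fe L, 8 ra L, 9 nol L.
The penult (syllable 8, ra) is light, so stress falls on the antepenult (syllable 7, fe).
Primary stress: syllable 7 → bil.re.rar.fe.gor.lap.ˈfe.ra.nol.

7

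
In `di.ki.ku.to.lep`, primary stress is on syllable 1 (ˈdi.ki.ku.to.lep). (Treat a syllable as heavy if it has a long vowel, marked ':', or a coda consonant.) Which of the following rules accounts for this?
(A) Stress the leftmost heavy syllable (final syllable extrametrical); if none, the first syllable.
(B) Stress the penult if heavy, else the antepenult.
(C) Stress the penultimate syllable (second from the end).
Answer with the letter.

Rule A → syllable 1 ✓.
Rule B → syllable 3 (observed: 1).
Rule C → syllable 4 (observed: 1).

A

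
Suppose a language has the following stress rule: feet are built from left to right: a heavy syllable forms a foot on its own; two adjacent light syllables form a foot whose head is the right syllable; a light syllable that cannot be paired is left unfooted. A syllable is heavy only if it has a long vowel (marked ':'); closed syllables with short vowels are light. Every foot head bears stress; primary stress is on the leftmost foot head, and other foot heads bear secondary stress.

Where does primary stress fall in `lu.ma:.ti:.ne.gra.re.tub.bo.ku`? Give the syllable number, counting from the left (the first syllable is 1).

Weights: 1 lu L, 2 ma: H, 3 ti: H, 4 ne L, 5 gra L, 6 re L, 7 tub L, 8 bo L, 9 ku L.
Parse left to right (heavy = foot alone; LL = one foot; stranded L unfooted): lu (ˈma:) (ˈti:) (ne.ˈgra) (re.ˈtub) (bo.ˈku).
Foot heads: 2, 3, 5, 7, 9.
Primary stress on the leftmost head = syllable 2.
Primary stress: syllable 2 → lu.ˈma:.ti:.ne.gra.re.tub.bo.ku.

2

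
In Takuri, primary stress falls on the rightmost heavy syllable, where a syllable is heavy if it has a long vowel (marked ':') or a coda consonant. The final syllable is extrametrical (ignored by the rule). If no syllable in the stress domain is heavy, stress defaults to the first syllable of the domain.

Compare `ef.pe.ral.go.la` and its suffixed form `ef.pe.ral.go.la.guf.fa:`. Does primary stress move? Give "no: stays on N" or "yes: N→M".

yes: 3→6

Base `ef.pe.ral.go.la` (5 syllables):
  The final syllable (5, la) is extrametrical; the stress domain is syllables 1–4.
  Weights: 1 ef H, 2 pe L, 3 ral H, 4 go L.
  Heavy syllables in the domain: 1, 3. The rightmost is syllable 3 (ral).
  → primary stress on syllable 3.
Suffixed `ef.pe.ral.go.la.guf.fa:` (7 syllables):
  The final syllable (7, fa:) is extrametrical; the stress domain is syllables 1–6.
  Weights: 1 ef H, 2 pe L, 3 ral H, 4 go L, 5 la L, 6 guf H.
  Heavy syllables in the domain: 1, 3, 6. The rightmost is syllable 6 (guf).
  → primary stress on syllable 6.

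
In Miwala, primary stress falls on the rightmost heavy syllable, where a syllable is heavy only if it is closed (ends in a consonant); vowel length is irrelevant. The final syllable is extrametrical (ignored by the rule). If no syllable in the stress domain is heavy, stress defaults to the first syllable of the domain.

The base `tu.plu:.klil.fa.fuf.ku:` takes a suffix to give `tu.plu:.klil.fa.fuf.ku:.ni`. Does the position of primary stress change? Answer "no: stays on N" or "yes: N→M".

no: stays on 5

Base `tu.plu:.klil.fa.fuf.ku:` (6 syllables):
  The final syllable (6, ku:) is extrametrical; the stress domain is syllables 1–5.
  Weights: 1 tu L, 2 plu: L, 3 klil H, 4 fa L, 5 fuf H.
  Heavy syllables in the domain: 3, 5. The rightmost is syllable 5 (fuf).
  → primary stress on syllable 5.
Suffixed `tu.plu:.klil.fa.fuf.ku:.ni` (7 syllables):
  The final syllable (7, ni) is extrametrical; the stress domain is syllables 1–6.
  Weights: 1 tu L, 2 plu: L, 3 klil H, 4 fa L, 5 fuf H, 6 ku: L.
  Heavy syllables in the domain: 3, 5. The rightmost is syllable 5 (fuf).
  → primary stress on syllable 5.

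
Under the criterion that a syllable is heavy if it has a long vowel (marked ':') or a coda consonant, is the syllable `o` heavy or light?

light

`o`: short vowel, open (no coda). Short vowel, open → light.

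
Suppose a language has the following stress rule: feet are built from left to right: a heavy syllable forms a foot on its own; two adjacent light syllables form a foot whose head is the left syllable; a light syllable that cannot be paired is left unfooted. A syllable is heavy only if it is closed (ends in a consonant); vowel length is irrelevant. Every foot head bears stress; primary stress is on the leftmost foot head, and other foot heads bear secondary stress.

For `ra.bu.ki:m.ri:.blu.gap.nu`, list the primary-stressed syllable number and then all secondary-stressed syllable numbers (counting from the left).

primary 1, secondary 3, 4, 6

Weights: 1 ra L, 2 bu L, 3 ki:m H, 4 ri: L, 5 blu L, 6 gap H, 7 nu L.
Parse left to right (heavy = foot alone; LL = one foot; stranded L unfooted): (ˈra.bu) (ˈki:m) (ˈri:.blu) (ˈgap) nu.
Foot heads: 1, 3, 4, 6.
Primary stress on the leftmost head = syllable 1.
Secondary stress on 3, 4, 6: ˈra.bu.ˌki:m.ˌri:.blu.ˌgap.nu.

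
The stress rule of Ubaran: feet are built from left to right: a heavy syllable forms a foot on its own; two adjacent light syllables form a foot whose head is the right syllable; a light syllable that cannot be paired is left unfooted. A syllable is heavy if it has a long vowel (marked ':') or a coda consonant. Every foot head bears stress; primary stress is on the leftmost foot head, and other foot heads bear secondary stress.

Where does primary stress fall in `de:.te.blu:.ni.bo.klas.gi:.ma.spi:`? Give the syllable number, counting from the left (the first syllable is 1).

Weights: 1 de: H, 2 te L, 3 blu: H, 4 ni L, 5 bo L, 6 klas H, 7 gi: H, 8 ma L, 9 spi: H.
Parse left to right (heavy = foot alone; LL = one foot; stranded L unfooted): (ˈde:) te (ˈblu:) (ni.ˈbo) (ˈklas) (ˈgi:) ma (ˈspi:).
Foot heads: 1, 3, 5, 6, 7, 9.
Primary stress on the leftmost head = syllable 1.
Primary stress: syllable 1 → ˈde:.te.blu:.ni.bo.klas.gi:.ma.spi:.

1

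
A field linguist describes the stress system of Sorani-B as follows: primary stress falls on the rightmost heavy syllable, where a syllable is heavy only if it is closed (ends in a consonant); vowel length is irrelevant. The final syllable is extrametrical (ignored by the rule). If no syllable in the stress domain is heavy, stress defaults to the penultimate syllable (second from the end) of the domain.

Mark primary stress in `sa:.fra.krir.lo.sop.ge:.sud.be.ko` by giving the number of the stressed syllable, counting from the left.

7

The final syllable (9, ko) is extrametrical; the stress domain is syllables 1–8.
Weights: 1 sa: L, 2 fra L, 3 krir H, 4 lo L, 5 sop H, 6 ge: L, 7 sud H, 8 be L.
Heavy syllables in the domain: 3, 5, 7. The rightmost is syllable 7 (sud).
Primary stress: syllable 7 → sa:.fra.krir.lo.sop.ge:.ˈsud.be.ko.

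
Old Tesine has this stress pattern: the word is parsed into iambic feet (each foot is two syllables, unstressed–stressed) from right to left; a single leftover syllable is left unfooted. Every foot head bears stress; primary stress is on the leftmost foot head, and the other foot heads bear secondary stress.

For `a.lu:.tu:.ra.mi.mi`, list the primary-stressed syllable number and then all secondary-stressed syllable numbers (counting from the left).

primary 2, secondary 4, 6

Parse right to left into iambic (σˈσ) feet: (a.ˈlu:) (tu:.ˈra) (mi.ˈmi).
Foot heads (stressed positions): 2, 4, 6.
End Rule Leftmost: primary stress on the leftmost head = syllable 2.
Secondary stress on 4, 6: a.ˈlu:.tu:.ˌra.mi.ˌmi.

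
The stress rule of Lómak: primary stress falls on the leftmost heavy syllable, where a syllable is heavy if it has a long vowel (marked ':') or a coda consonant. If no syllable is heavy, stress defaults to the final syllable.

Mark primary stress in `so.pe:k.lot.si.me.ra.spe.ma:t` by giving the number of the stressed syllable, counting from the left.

Weights: 1 so L, 2 pe:k H, 3 lot H, 4 si L, 5 me L, 6 ra L, 7 spe L, 8 ma:t H.
Heavy syllables in the domain: 2, 3, 8. The leftmost is syllable 2 (pe:k).
Primary stress: syllable 2 → so.ˈpe:k.lot.si.me.ra.spe.ma:t.

2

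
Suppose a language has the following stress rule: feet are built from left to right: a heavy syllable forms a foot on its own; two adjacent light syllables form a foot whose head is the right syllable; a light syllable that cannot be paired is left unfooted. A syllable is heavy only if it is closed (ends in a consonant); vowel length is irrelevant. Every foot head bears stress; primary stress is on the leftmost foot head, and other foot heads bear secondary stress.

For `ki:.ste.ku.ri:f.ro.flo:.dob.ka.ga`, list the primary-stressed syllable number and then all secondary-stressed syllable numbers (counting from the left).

primary 2, secondary 4, 6, 7, 9

Weights: 1 ki: L, 2 ste L, 3 ku L, 4 ri:f H, 5 ro L, 6 flo: L, 7 dob H, 8 ka L, 9 ga L.
Parse left to right (heavy = foot alone; LL = one foot; stranded L unfooted): (ki:.ˈste) ku (ˈri:f) (ro.ˈflo:) (ˈdob) (ka.ˈga).
Foot heads: 2, 4, 6, 7, 9.
Primary stress on the leftmost head = syllable 2.
Secondary stress on 4, 6, 7, 9: ki:.ˈste.ku.ˌri:f.ro.ˌflo:.ˌdob.ka.ˌga.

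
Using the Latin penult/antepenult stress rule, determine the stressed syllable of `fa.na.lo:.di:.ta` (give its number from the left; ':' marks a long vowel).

Classical Latin: stress the penult if heavy (long vowel or closed), else the antepenult.
Weights: 3 lo: H, 4 di: H, 5 ta L.
The penult (syllable 4, di:) is heavy, so it takes stress.
Stress on syllable 4: fa.na.lo:.ˈdi:.ta.

4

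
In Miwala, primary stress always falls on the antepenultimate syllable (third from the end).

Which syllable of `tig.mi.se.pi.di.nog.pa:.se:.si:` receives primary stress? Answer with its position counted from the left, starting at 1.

7

The word has 9 syllables; the antepenultimate syllable (third from the end) is syllable 7 (pa:).
Primary stress: syllable 7 → tig.mi.se.pi.di.nog.ˈpa:.se:.si:.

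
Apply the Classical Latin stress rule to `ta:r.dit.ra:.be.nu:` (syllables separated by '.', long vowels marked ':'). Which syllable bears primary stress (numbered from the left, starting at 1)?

3

Classical Latin: stress the penult if heavy (long vowel or closed), else the antepenult.
Weights: 3 ra: H, 4 be L, 5 nu: H.
The penult (syllable 4, be) is light, so stress falls on the antepenult (syllable 3, ra:).
Stress on syllable 3: ta:r.dit.ˈra:.be.nu:.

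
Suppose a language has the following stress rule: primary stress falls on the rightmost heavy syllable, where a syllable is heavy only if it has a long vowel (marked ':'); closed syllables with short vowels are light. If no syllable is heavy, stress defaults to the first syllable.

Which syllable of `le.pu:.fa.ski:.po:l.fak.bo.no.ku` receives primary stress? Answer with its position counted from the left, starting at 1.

Weights: 1 le L, 2 pu: H, 3 fa L, 4 ski: H, 5 po:l H, 6 fak L, 7 bo L, 8 no L, 9 ku L.
Heavy syllables in the domain: 2, 4, 5. The rightmost is syllable 5 (po:l).
Primary stress: syllable 5 → le.pu:.fa.ski:.ˈpo:l.fak.bo.no.ku.

5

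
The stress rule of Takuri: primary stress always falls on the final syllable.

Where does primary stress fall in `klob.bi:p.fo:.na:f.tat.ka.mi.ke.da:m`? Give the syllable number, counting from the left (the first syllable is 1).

The word has 9 syllables; the final syllable is syllable 9 (da:m).
Primary stress: syllable 9 → klob.bi:p.fo:.na:f.tat.ka.mi.ke.ˈda:m.

9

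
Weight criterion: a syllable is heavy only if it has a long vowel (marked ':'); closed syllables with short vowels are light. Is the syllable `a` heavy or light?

`a`: short vowel, open (no coda). Short vowel → light.

light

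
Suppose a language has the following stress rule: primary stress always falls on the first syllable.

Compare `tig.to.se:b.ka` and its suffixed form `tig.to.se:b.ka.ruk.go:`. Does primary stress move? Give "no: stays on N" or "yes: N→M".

Base `tig.to.se:b.ka` (4 syllables):
  The word has 4 syllables; the first syllable is syllable 1 (tig).
  → primary stress on syllable 1.
Suffixed `tig.to.se:b.ka.ruk.go:` (6 syllables):
  The word has 6 syllables; the first syllable is syllable 1 (tig).
  → primary stress on syllable 1.

no: stays on 1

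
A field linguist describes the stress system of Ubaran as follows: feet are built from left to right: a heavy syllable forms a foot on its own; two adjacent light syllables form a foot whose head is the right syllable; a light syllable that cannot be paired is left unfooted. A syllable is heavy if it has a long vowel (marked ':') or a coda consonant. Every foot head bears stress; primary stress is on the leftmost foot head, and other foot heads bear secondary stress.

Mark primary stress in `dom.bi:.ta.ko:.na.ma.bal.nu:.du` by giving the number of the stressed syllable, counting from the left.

Weights: 1 dom H, 2 bi: H, 3 ta L, 4 ko: H, 5 na L, 6 ma L, 7 bal H, 8 nu: H, 9 du L.
Parse left to right (heavy = foot alone; LL = one foot; stranded L unfooted): (ˈdom) (ˈbi:) ta (ˈko:) (na.ˈma) (ˈbal) (ˈnu:) du.
Foot heads: 1, 2, 4, 6, 7, 8.
Primary stress on the leftmost head = syllable 1.
Primary stress: syllable 1 → ˈdom.bi:.ta.ko:.na.ma.bal.nu:.du.

1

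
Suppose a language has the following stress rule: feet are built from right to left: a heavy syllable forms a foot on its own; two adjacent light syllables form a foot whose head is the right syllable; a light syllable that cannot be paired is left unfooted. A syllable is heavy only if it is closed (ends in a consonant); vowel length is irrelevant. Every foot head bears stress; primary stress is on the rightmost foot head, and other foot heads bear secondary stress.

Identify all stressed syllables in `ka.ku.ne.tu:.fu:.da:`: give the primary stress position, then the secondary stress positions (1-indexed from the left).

Weights: 1 ka L, 2 ku L, 3 ne L, 4 tu: L, 5 fu: L, 6 da: L.
Parse right to left (heavy = foot alone; LL = one foot; stranded L unfooted): (ka.ˈku) (ne.ˈtu:) (fu:.ˈda:).
Foot heads: 2, 4, 6.
Primary stress on the rightmost head = syllable 6.
Secondary stress on 2, 4: ka.ˌku.ne.ˌtu:.fu:.ˈda:.

primary 6, secondary 2, 4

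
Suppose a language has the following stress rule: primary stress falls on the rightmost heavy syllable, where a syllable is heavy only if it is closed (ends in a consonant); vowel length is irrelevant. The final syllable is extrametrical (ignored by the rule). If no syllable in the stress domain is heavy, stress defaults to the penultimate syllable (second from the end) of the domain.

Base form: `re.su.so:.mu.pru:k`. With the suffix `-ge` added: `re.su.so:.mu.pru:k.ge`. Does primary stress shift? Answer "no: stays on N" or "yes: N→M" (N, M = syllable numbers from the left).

Base `re.su.so:.mu.pru:k` (5 syllables):
  The final syllable (5, pru:k) is extrametrical; the stress domain is syllables 1–4.
  Weights: 1 re L, 2 su L, 3 so: L, 4 mu L.
  No heavy syllable in the domain; default to the penultimate syllable (second from the end) of the domain = syllable 3.
  → primary stress on syllable 3.
Suffixed `re.su.so:.mu.pru:k.ge` (6 syllables):
  The final syllable (6, ge) is extrametrical; the stress domain is syllables 1–5.
  Weights: 1 re L, 2 su L, 3 so: L, 4 mu L, 5 pru:k H.
  Heavy syllables in the domain: 5. The rightmost is syllable 5 (pru:k).
  → primary stress on syllable 5.

yes: 3→5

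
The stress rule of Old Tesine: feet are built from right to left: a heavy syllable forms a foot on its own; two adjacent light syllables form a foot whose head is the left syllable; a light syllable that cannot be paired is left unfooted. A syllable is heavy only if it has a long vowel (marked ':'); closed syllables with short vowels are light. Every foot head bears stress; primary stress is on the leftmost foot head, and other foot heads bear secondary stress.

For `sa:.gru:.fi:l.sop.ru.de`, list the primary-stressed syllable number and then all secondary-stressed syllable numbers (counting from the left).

primary 1, secondary 2, 3, 5

Weights: 1 sa: H, 2 gru: H, 3 fi:l H, 4 sop L, 5 ru L, 6 de L.
Parse right to left (heavy = foot alone; LL = one foot; stranded L unfooted): (ˈsa:) (ˈgru:) (ˈfi:l) sop (ˈru.de).
Foot heads: 1, 2, 3, 5.
Primary stress on the leftmost head = syllable 1.
Secondary stress on 2, 3, 5: ˈsa:.ˌgru:.ˌfi:l.sop.ˌru.de.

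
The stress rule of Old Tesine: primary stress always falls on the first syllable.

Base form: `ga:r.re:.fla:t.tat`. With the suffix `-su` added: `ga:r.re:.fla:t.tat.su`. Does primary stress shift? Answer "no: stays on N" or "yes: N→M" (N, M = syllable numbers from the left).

no: stays on 1

Base `ga:r.re:.fla:t.tat` (4 syllables):
  The word has 4 syllables; the first syllable is syllable 1 (ga:r).
  → primary stress on syllable 1.
Suffixed `ga:r.re:.fla:t.tat.su` (5 syllables):
  The word has 5 syllables; the first syllable is syllable 1 (ga:r).
  → primary stress on syllable 1.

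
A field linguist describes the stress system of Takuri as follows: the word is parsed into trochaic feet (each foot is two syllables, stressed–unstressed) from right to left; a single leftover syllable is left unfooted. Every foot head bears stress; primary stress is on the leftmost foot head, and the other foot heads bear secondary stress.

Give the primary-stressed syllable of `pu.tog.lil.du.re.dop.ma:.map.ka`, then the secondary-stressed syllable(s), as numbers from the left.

Parse right to left into trochaic (ˈσσ) feet: pu (ˈtog.lil) (ˈdu.re) (ˈdop.ma:) (ˈmap.ka). Syllable 1 is left unfooted.
Foot heads (stressed positions): 2, 4, 6, 8.
End Rule Leftmost: primary stress on the leftmost head = syllable 2.
Secondary stress on 4, 6, 8: pu.ˈtog.lil.ˌdu.re.ˌdop.ma:.ˌmap.ka.

primary 2, secondary 4, 6, 8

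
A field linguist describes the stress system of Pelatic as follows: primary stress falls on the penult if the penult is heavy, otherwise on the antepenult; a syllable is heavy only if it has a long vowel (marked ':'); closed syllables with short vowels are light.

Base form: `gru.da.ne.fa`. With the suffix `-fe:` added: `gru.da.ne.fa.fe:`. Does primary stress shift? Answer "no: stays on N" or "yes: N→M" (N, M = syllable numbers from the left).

yes: 2→3

Base `gru.da.ne.fa` (4 syllables):
  Weights: 2 da L, 3 ne L, 4 fa L.
  The penult (syllable 3, ne) is light, so stress falls on the antepenult (syllable 2, da).
  → primary stress on syllable 2.
Suffixed `gru.da.ne.fa.fe:` (5 syllables):
  Weights: 3 ne L, 4 fa L, 5 fe: H.
  The penult (syllable 4, fa) is light, so stress falls on the antepenult (syllable 3, ne).
  → primary stress on syllable 3.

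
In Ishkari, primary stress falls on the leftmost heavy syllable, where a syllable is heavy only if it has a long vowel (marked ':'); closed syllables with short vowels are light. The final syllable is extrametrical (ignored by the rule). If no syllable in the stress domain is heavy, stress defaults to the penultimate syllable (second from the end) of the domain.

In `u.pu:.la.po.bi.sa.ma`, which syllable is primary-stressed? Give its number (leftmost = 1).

2

The final syllable (7, ma) is extrametrical; the stress domain is syllables 1–6.
Weights: 1 u L, 2 pu: H, 3 la L, 4 po L, 5 bi L, 6 sa L.
Heavy syllables in the domain: 2. The leftmost is syllable 2 (pu:).
Primary stress: syllable 2 → u.ˈpu:.la.po.bi.sa.ma.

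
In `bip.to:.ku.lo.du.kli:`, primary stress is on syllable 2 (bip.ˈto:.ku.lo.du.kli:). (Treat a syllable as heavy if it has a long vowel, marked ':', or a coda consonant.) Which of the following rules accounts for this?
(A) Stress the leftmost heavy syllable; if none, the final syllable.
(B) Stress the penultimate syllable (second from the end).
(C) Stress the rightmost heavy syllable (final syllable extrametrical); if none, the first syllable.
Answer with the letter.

Rule A → syllable 1 (observed: 2).
Rule B → syllable 5 (observed: 2).
Rule C → syllable 2 ✓.

C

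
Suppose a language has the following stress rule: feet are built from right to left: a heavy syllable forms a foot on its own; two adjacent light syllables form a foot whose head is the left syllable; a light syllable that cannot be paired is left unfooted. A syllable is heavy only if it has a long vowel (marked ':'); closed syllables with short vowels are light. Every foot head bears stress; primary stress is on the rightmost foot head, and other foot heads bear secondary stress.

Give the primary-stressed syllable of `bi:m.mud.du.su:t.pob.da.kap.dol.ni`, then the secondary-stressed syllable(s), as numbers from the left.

primary 8, secondary 1, 2, 4, 6

Weights: 1 bi:m H, 2 mud L, 3 du L, 4 su:t H, 5 pob L, 6 da L, 7 kap L, 8 dol L, 9 ni L.
Parse right to left (heavy = foot alone; LL = one foot; stranded L unfooted): (ˈbi:m) (ˈmud.du) (ˈsu:t) pob (ˈda.kap) (ˈdol.ni).
Foot heads: 1, 2, 4, 6, 8.
Primary stress on the rightmost head = syllable 8.
Secondary stress on 1, 2, 4, 6: ˌbi:m.ˌmud.du.ˌsu:t.pob.ˌda.kap.ˈdol.ni.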